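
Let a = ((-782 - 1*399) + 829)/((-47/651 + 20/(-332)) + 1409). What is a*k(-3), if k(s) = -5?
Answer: 95098080/76125341 ≈ 1.2492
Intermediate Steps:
a = -19019616/76125341 (a = ((-782 - 399) + 829)/((-47*1/651 + 20*(-1/332)) + 1409) = (-1181 + 829)/((-47/651 - 5/83) + 1409) = -352/(-7156/54033 + 1409) = -352/76125341/54033 = -352*54033/76125341 = -19019616/76125341 ≈ -0.24985)
a*k(-3) = -19019616/76125341*(-5) = 95098080/76125341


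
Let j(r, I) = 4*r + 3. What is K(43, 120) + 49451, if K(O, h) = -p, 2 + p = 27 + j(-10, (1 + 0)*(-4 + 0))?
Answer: 49463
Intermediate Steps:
j(r, I) = 3 + 4*r
p = -12 (p = -2 + (27 + (3 + 4*(-10))) = -2 + (27 + (3 - 40)) = -2 + (27 - 37) = -2 - 10 = -12)
K(O, h) = 12 (K(O, h) = -1*(-12) = 12)
K(43, 120) + 49451 = 12 + 49451 = 49463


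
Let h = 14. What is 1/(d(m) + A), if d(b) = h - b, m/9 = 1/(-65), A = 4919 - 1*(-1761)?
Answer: 65/435119 ≈ 0.00014938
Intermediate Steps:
A = 6680 (A = 4919 + 1761 = 6680)
m = -9/65 (m = 9/(-65) = 9*(-1/65) = -9/65 ≈ -0.13846)
d(b) = 14 - b
1/(d(m) + A) = 1/((14 - 1*(-9/65)) + 6680) = 1/((14 + 9/65) + 6680) = 1/(919/65 + 6680) = 1/(435119/65) = 65/435119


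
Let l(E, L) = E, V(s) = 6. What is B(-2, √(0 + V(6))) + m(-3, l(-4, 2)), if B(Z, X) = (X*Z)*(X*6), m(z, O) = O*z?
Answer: -60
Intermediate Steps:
B(Z, X) = 6*Z*X² (B(Z, X) = (X*Z)*(6*X) = 6*Z*X²)
B(-2, √(0 + V(6))) + m(-3, l(-4, 2)) = 6*(-2)*(√(0 + 6))² - 4*(-3) = 6*(-2)*(√6)² + 12 = 6*(-2)*6 + 12 = -72 + 12 = -60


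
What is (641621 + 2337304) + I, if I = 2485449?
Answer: 5464374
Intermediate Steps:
(641621 + 2337304) + I = (641621 + 2337304) + 2485449 = 2978925 + 2485449 = 5464374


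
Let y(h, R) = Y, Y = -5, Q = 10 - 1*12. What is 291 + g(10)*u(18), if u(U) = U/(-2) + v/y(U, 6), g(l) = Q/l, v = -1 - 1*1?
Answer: 7318/25 ≈ 292.72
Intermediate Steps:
Q = -2 (Q = 10 - 12 = -2)
y(h, R) = -5
v = -2 (v = -1 - 1 = -2)
g(l) = -2/l
u(U) = ⅖ - U/2 (u(U) = U/(-2) - 2/(-5) = U*(-½) - 2*(-⅕) = -U/2 + ⅖ = ⅖ - U/2)
291 + g(10)*u(18) = 291 + (-2/10)*(⅖ - ½*18) = 291 + (-2*⅒)*(⅖ - 9) = 291 - ⅕*(-43/5) = 291 + 43/25 = 7318/25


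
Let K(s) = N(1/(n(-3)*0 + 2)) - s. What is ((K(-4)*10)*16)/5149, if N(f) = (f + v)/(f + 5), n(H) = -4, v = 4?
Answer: 8480/56639 ≈ 0.14972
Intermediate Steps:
N(f) = (4 + f)/(5 + f) (N(f) = (f + 4)/(f + 5) = (4 + f)/(5 + f))
K(s) = 9/11 - s (K(s) = (4 + 1/(-4*0 + 2))/(5 + 1/(-4*0 + 2)) - s = (4 + 1/(0 + 2))/(5 + 1/(0 + 2)) - s = (4 + 1/2)/(5 + 1/2) - s = (4 + ½)/(5 + ½) - s = (9/2)/(11/2) - s = (2/11)*(9/2) - s = 9/11 - s)
((K(-4)*10)*16)/5149 = (((9/11 - 1*(-4))*10)*16)/5149 = (((9/11 + 4)*10)*16)*(1/5149) = (((53/11)*10)*16)*(1/5149) = ((530/11)*16)*(1/5149) = (8480/11)*(1/5149) = 8480/56639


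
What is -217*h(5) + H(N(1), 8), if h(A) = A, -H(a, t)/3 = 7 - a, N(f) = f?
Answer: -1103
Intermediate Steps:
H(a, t) = -21 + 3*a (H(a, t) = -3*(7 - a) = -21 + 3*a)
-217*h(5) + H(N(1), 8) = -217*5 + (-21 + 3*1) = -1085 + (-21 + 3) = -1085 - 18 = -1103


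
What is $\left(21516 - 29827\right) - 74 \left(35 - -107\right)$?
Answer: $-18819$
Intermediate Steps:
$\left(21516 - 29827\right) - 74 \left(35 - -107\right) = -8311 - 74 \left(35 + 107\right) = -8311 - 10508 = -18819$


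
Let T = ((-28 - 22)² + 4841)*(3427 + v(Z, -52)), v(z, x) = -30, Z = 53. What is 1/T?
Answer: 1/24937377 ≈ 4.0100e-8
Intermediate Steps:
T = 24937377 (T = ((-28 - 22)² + 4841)*(3427 - 30) = ((-50)² + 4841)*3397 = (2500 + 4841)*3397 = 7341*3397 = 24937377)
1/T = 1/24937377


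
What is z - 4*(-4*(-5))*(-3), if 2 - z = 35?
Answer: 207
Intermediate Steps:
z = -33 (z = 2 - 1*35 = 2 - 35 = -33)
z - 4*(-4*(-5))*(-3) = -33 - 4*(-4*(-5))*(-3) = -33 - 80*(-3) = -33 - 4*(-60) = -33 + 240 = 207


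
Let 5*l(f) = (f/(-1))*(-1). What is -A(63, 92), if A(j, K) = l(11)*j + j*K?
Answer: -29673/5 ≈ -5934.6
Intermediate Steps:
l(f) = f/5 (l(f) = ((f/(-1))*(-1))/5 = ((f*(-1))*(-1))/5 = (-f*(-1))/5 = f/5)
A(j, K) = 11*j/5 + K*j (A(j, K) = ((1/5)*11)*j + j*K = 11*j/5 + K*j)
-A(63, 92) = -63*(11 + 5*92)/5 = -63*(11 + 460)/5 = -63*471/5 = -1*29673/5 = -29673/5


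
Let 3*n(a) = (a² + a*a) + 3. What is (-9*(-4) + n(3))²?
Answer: 1849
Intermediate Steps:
n(a) = 1 + 2*a²/3 (n(a) = ((a² + a*a) + 3)/3 = ((a² + a²) + 3)/3 = (2*a² + 3)/3 = (3 + 2*a²)/3 = 1 + 2*a²/3)
(-9*(-4) + n(3))² = (-9*(-4) + (1 + (⅔)*3²))² = (36 + (1 + (⅔)*9))² = (36 + (1 + 6))² = (36 + 7)² = 43² = 1849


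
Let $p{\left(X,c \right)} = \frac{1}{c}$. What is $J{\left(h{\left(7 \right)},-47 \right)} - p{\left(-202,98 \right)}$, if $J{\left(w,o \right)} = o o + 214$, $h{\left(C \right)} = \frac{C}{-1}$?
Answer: $\frac{237453}{98} \approx 2423.0$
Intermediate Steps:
$h{\left(C \right)} = - C$ ($h{\left(C \right)} = C \left(-1\right) = - C$)
$J{\left(w,o \right)} = 214 + o^{2}$ ($J{\left(w,o \right)} = o^{2} + 214 = 214 + o^{2}$)
$J{\left(h{\left(7 \right)},-47 \right)} - p{\left(-202,98 \right)} = \left(214 + \left(-47\right)^{2}\right) - \frac{1}{98} = \left(214 + 2209\right) - \frac{1}{98} = 2423 - \frac{1}{98} = \frac{237453}{98}$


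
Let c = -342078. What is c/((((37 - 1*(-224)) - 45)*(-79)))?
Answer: 57013/2844 ≈ 20.047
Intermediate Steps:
c/((((37 - 1*(-224)) - 45)*(-79))) = -342078*(-1/(79*((37 - 1*(-224)) - 45))) = -342078*(-1/(79*((37 + 224) - 45))) = -342078*(-1/(79*(261 - 45))) = -342078/(216*(-79)) = -342078/(-17064) = -342078*(-1/17064) = 57013/2844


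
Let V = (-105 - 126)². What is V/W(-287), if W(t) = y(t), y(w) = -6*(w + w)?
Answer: 2541/164 ≈ 15.494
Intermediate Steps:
y(w) = -12*w
V = 53361 (V = (-231)² = 53361)
W(t) = -12*t
V/W(-287) = 53361/((-12*(-287))) = 53361/3444 = 53361*(1/3444) = 2541/164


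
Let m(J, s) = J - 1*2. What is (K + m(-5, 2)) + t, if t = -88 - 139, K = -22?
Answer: -256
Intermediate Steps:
m(J, s) = -2 + J (m(J, s) = J - 2 = -2 + J)
t = -227
(K + m(-5, 2)) + t = (-22 + (-2 - 5)) - 227 = (-22 - 7) - 227 = -29 - 227 = -256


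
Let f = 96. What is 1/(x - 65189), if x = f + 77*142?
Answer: -1/54159 ≈ -1.8464e-5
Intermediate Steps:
x = 11030 (x = 96 + 77*142 = 96 + 10934 = 11030)
1/(x - 65189) = 1/(11030 - 65189) = 1/(-54159) = -1/54159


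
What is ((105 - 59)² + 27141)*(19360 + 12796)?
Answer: 940788092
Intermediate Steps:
((105 - 59)² + 27141)*(19360 + 12796) = (46² + 27141)*32156 = (2116 + 27141)*32156 = 29257*32156 = 940788092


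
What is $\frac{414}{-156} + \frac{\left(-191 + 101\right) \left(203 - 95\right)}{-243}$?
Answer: $\frac{971}{26} \approx 37.346$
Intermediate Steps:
$\frac{414}{-156} + \frac{\left(-191 + 101\right) \left(203 - 95\right)}{-243} = 414 \left(- \frac{1}{156}\right) + - 90 \left(203 - 95\right) \left(- \frac{1}{243}\right) = - \frac{69}{26} + \left(-90\right) 108 \left(- \frac{1}{243}\right) = - \frac{69}{26} - -40 = - \frac{69}{26} + 40 = \frac{971}{26}$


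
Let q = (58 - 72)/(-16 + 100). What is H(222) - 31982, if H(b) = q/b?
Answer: -42600025/1332 ≈ -31982.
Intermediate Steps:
q = -⅙ (q = -14/84 = -14*1/84 = -⅙ ≈ -0.16667)
H(b) = -1/(6*b)
H(222) - 31982 = -⅙/222 - 31982 = -⅙*1/222 - 31982 = -1/1332 - 31982 = -42600025/1332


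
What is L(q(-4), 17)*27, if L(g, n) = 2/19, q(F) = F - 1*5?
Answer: 54/19 ≈ 2.8421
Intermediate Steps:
q(F) = -5 + F (q(F) = F - 5 = -5 + F)
L(g, n) = 2/19 (L(g, n) = 2*(1/19) = 2/19)
L(q(-4), 17)*27 = (2/19)*27 = 54/19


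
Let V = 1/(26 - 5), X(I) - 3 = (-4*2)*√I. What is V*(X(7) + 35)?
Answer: 38/21 - 8*√7/21 ≈ 0.80162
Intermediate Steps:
X(I) = 3 - 8*√I (X(I) = 3 + (-4*2)*√I = 3 - 8*√I)
V = 1/21 ≈ 0.047619
V*(X(7) + 35) = ((3 - 8*√7) + 35)/21 = (38 - 8*√7)/21 = 38/21 - 8*√7/21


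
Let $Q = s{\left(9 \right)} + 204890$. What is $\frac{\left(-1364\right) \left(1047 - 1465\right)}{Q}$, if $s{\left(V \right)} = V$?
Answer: $\frac{570152}{204899} \approx 2.7826$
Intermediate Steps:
$Q = 204899$ ($Q = 9 + 204890 = 204899$)
$\frac{\left(-1364\right) \left(1047 - 1465\right)}{Q} = \frac{\left(-1364\right) \left(1047 - 1465\right)}{204899} = \left(-1364\right) \left(-418\right) \frac{1}{204899} = 570152 \cdot \frac{1}{204899} = \frac{570152}{204899}$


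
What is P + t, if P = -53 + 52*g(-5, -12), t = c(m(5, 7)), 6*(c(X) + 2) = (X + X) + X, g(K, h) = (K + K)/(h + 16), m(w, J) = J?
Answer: -363/2 ≈ -181.50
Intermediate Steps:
g(K, h) = 2*K/(16 + h) (g(K, h) = (2*K)/(16 + h) = 2*K/(16 + h))
c(X) = -2 + X/2 (c(X) = -2 + ((X + X) + X)/6 = -2 + (2*X + X)/6 = -2 + (3*X)/6 = -2 + X/2)
t = 3/2 (t = -2 + (½)*7 = -2 + 7/2 = 3/2 ≈ 1.5000)
P = -183 (P = -53 + 52*(2*(-5)/(16 - 12)) = -53 + 52*(2*(-5)/4) = -53 + 52*(2*(-5)*(¼)) = -53 + 52*(-5/2) = -53 - 130 = -183)
P + t = -183 + 3/2 = -363/2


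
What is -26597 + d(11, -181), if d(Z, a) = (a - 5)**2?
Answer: 7999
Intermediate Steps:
d(Z, a) = (-5 + a)**2
-26597 + d(11, -181) = -26597 + (-5 - 181)**2 = -26597 + (-186)**2 = -26597 + 34596 = 7999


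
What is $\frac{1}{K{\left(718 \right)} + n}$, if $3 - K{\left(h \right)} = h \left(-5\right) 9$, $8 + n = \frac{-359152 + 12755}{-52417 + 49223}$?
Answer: $\frac{3194}{103528567} \approx 3.0851 \cdot 10^{-5}$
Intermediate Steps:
$n = \frac{320845}{3194}$ ($n = -8 + \frac{-359152 + 12755}{-52417 + 49223} = -8 - \frac{346397}{-3194} = -8 - - \frac{346397}{3194} = -8 + \frac{346397}{3194} = \frac{320845}{3194} \approx 100.45$)
$K{\left(h \right)} = 3 + 45 h$ ($K{\left(h \right)} = 3 - h \left(-5\right) 9 = 3 - - 5 h 9 = 3 - - 45 h = 3 + 45 h$)
$\frac{1}{K{\left(718 \right)} + n} = \frac{1}{\left(3 + 45 \cdot 718\right) + \frac{320845}{3194}} = \frac{1}{\left(3 + 32310\right) + \frac{320845}{3194}} = \frac{1}{32313 + \frac{320845}{3194}} = \frac{1}{\frac{103528567}{3194}} = \frac{3194}{103528567}$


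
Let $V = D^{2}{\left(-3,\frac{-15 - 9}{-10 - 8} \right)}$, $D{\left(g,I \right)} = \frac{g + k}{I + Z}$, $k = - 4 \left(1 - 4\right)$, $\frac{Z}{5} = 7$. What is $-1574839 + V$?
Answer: $- \frac{18710661430}{11881} \approx -1.5748 \cdot 10^{6}$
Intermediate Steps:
$Z = 35$ ($Z = 5 \cdot 7 = 35$)
$k = 12$ ($k = \left(-4\right) \left(-3\right) = 12$)
$D{\left(g,I \right)} = \frac{12 + g}{35 + I}$ ($D{\left(g,I \right)} = \frac{g + 12}{I + 35} = \frac{12 + g}{35 + I}$)
$V = \frac{729}{11881}$ ($V = \left(\frac{12 - 3}{35 + \frac{-15 - 9}{-10 - 8}}\right)^{2} = \left(\frac{1}{35 - \frac{24}{-18}} \cdot 9\right)^{2} = \left(\frac{1}{35 - - \frac{4}{3}} \cdot 9\right)^{2} = \left(\frac{1}{35 + \frac{4}{3}} \cdot 9\right)^{2} = \left(\frac{1}{\frac{109}{3}} \cdot 9\right)^{2} = \left(\frac{3}{109} \cdot 9\right)^{2} = \left(\frac{27}{109}\right)^{2} = \frac{729}{11881} \approx 0.061358$)
$-1574839 + V = -1574839 + \frac{729}{11881} = - \frac{18710661430}{11881}$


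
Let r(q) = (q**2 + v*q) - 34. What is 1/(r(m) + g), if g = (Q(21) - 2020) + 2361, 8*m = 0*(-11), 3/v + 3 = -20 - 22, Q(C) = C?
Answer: 1/328 ≈ 0.0030488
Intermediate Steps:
v = -1/15 (v = 3/(-3 + (-20 - 22)) = 3/(-3 - 42) = 3/(-45) = 3*(-1/45) = -1/15 ≈ -0.066667)
m = 0 (m = (0*(-11))/8 = (1/8)*0 = 0)
r(q) = -34 + q**2 - q/15 (r(q) = (q**2 - q/15) - 34 = -34 + q**2 - q/15)
g = 362 (g = (21 - 2020) + 2361 = -1999 + 2361 = 362)
1/(r(m) + g) = 1/((-34 + 0**2 - 1/15*0) + 362) = 1/((-34 + 0 + 0) + 362) = 1/(-34 + 362) = 1/328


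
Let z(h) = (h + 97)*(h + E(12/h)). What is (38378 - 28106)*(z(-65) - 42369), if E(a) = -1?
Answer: -456908832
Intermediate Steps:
z(h) = (-1 + h)*(97 + h) (z(h) = (h + 97)*(h - 1) = (97 + h)*(-1 + h) = (-1 + h)*(97 + h))
(38378 - 28106)*(z(-65) - 42369) = (38378 - 28106)*((-97 + (-65)**2 + 96*(-65)) - 42369) = 10272*((-97 + 4225 - 6240) - 42369) = 10272*(-2112 - 42369) = 10272*(-44481) = -456908832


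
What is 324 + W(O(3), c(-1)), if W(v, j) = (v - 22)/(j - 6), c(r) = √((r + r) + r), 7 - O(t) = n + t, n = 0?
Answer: 4248/13 + 6*I*√3/13 ≈ 326.77 + 0.79941*I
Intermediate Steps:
O(t) = 7 - t (O(t) = 7 - (0 + t) = 7 - t)
c(r) = √3*√r (c(r) = √(2*r + r) = √(3*r) = √3*√r)
W(v, j) = (-22 + v)/(-6 + j)
324 + W(O(3), c(-1)) = 324 + (-22 + (7 - 1*3))/(-6 + √3*√(-1)) = 324 + (-22 + (7 - 3))/(-6 + √3*I) = 324 + (-22 + 4)/(-6 + I*√3) = 324 - 18/(-6 + I*√3)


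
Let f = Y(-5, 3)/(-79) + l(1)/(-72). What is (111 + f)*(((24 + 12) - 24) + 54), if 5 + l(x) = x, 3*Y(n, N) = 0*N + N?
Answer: 1736933/237 ≈ 7328.8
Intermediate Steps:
Y(n, N) = N/3 (Y(n, N) = (0*N + N)/3 = (0 + N)/3 = N/3)
l(x) = -5 + x
f = 61/1422 (f = ((⅓)*3)/(-79) + (-5 + 1)/(-72) = 1*(-1/79) - 4*(-1/72) = -1/79 + 1/18 = 61/1422 ≈ 0.042897)
(111 + f)*(((24 + 12) - 24) + 54) = (111 + 61/1422)*(((24 + 12) - 24) + 54) = 157903*((36 - 24) + 54)/1422 = 157903*(12 + 54)/1422 = (157903/1422)*66 = 1736933/237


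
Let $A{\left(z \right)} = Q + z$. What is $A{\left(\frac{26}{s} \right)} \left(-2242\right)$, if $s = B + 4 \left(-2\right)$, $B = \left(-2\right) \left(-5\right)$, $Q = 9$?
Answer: $-49324$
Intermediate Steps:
$B = 10$
$s = 2$ ($s = 10 + 4 \left(-2\right) = 10 - 8 = 2$)
$A{\left(z \right)} = 9 + z$
$A{\left(\frac{26}{s} \right)} \left(-2242\right) = \left(9 + \frac{26}{2}\right) \left(-2242\right) = \left(9 + 26 \cdot \frac{1}{2}\right) \left(-2242\right) = \left(9 + 13\right) \left(-2242\right) = 22 \left(-2242\right) = -49324$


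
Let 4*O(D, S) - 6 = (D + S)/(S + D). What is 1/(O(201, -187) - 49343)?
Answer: -4/197365 ≈ -2.0267e-5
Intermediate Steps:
O(D, S) = 7/4 (O(D, S) = 3/2 + ((D + S)/(S + D))/4 = 3/2 + ((D + S)/(D + S))/4 = 3/2 + (¼)*1 = 3/2 + ¼ = 7/4)
1/(O(201, -187) - 49343) = 1/(7/4 - 49343) = 1/(-197365/4) = -4/197365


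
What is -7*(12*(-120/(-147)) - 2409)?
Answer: 117561/7 ≈ 16794.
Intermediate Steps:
-7*(12*(-120/(-147)) - 2409) = -7*(12*(-120*(-1/147)) - 2409) = -7*(12*(40/49) - 2409) = -7*(480/49 - 2409) = -7*(-117561/49) = 117561/7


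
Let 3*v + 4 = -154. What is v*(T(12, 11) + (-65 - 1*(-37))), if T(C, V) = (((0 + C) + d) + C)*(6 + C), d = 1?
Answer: -66676/3 ≈ -22225.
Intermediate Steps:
v = -158/3 (v = -4/3 + (⅓)*(-154) = -4/3 - 154/3 = -158/3 ≈ -52.667)
T(C, V) = (1 + 2*C)*(6 + C) (T(C, V) = (((0 + C) + 1) + C)*(6 + C) = ((C + 1) + C)*(6 + C) = ((1 + C) + C)*(6 + C) = (1 + 2*C)*(6 + C))
v*(T(12, 11) + (-65 - 1*(-37))) = -158*((6 + 2*12² + 13*12) + (-65 - 1*(-37)))/3 = -158*((6 + 2*144 + 156) + (-65 + 37))/3 = -158*((6 + 288 + 156) - 28)/3 = -158*(450 - 28)/3 = -158/3*422 = -66676/3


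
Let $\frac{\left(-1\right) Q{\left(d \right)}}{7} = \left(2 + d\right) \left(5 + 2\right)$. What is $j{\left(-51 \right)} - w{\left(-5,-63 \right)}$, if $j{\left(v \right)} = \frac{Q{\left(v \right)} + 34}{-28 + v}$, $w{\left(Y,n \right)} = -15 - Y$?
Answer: $- \frac{1645}{79} \approx -20.823$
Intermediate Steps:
$Q{\left(d \right)} = -98 - 49 d$ ($Q{\left(d \right)} = - 7 \left(2 + d\right) \left(5 + 2\right) = - 7 \left(2 + d\right) 7 = - 7 \left(14 + 7 d\right) = -98 - 49 d$)
$j{\left(v \right)} = \frac{-64 - 49 v}{-28 + v}$ ($j{\left(v \right)} = \frac{\left(-98 - 49 v\right) + 34}{-28 + v} = \frac{-64 - 49 v}{-28 + v}$)
$j{\left(-51 \right)} - w{\left(-5,-63 \right)} = \frac{-64 - -2499}{-28 - 51} - \left(-15 - -5\right) = \frac{-64 + 2499}{-79} - \left(-15 + 5\right) = \left(- \frac{1}{79}\right) 2435 - -10 = - \frac{2435}{79} + 10 = - \frac{1645}{79}$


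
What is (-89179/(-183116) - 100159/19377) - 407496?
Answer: -1445909703029033/3548238732 ≈ -4.0750e+5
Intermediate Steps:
(-89179/(-183116) - 100159/19377) - 407496 = (-89179*(-1/183116) - 100159*1/19377) - 407496 = (89179/183116 - 100159/19377) - 407496 = -16612693961/3548238732 - 407496 = -1445909703029033/3548238732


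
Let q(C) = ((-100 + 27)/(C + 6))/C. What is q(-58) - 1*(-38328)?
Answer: 115597175/3016 ≈ 38328.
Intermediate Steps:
q(C) = -73/(C*(6 + C)) (q(C) = (-73/(6 + C))/C = -73/(C*(6 + C)))
q(-58) - 1*(-38328) = -73/(-58*(6 - 58)) - 1*(-38328) = -73*(-1/58)/(-52) + 38328 = -73*(-1/58)*(-1/52) + 38328 = -73/3016 + 38328 = 115597175/3016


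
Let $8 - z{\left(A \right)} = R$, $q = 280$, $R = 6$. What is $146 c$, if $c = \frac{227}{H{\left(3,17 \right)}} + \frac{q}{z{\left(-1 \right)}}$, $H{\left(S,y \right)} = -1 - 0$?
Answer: $-12702$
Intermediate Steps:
$H{\left(S,y \right)} = -1$ ($H{\left(S,y \right)} = -1 + 0 = -1$)
$z{\left(A \right)} = 2$ ($z{\left(A \right)} = 8 - 6 = 2$)
$c = -87$ ($c = \frac{227}{-1} + \frac{280}{2} = 227 \left(-1\right) + 280 \cdot \frac{1}{2} = -227 + 140 = -87$)
$146 c = 146 \left(-87\right) = -12702$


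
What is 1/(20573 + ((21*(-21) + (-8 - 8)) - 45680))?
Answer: -1/25564 ≈ -3.9118e-5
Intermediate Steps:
1/(20573 + ((21*(-21) + (-8 - 8)) - 45680)) = 1/(20573 + ((-441 - 16) - 45680)) = 1/(20573 + (-457 - 45680)) = 1/(20573 - 46137) = 1/(-25564) = -1/25564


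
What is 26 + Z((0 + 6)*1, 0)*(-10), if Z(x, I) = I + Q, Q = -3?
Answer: 56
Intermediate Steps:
Z(x, I) = -3 + I (Z(x, I) = I - 3 = -3 + I)
26 + Z((0 + 6)*1, 0)*(-10) = 26 + (-3 + 0)*(-10) = 26 - 3*(-10) = 26 + 30 = 56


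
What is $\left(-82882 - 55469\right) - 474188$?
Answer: $-612539$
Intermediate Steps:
$\left(-82882 - 55469\right) - 474188 = -138351 - 474188 = -612539$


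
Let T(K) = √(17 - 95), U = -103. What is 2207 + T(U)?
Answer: 2207 + I*√78 ≈ 2207.0 + 8.8318*I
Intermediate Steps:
T(K) = I*√78 (T(K) = √(-78) = I*√78)
2207 + T(U) = 2207 + I*√78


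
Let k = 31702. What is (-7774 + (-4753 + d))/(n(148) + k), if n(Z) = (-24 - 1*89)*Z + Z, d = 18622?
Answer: 6095/15126 ≈ 0.40295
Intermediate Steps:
n(Z) = -112*Z (n(Z) = (-24 - 89)*Z + Z = -113*Z + Z = -112*Z)
(-7774 + (-4753 + d))/(n(148) + k) = (-7774 + (-4753 + 18622))/(-112*148 + 31702) = (-7774 + 13869)/(-16576 + 31702) = 6095/15126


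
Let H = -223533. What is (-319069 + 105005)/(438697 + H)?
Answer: -53516/53791 ≈ -0.99489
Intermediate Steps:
(-319069 + 105005)/(438697 + H) = (-319069 + 105005)/(438697 - 223533) = -214064/215164 = -214064*1/215164 = -53516/53791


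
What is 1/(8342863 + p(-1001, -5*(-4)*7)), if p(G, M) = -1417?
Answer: 1/8341446 ≈ 1.1988e-7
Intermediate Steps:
1/(8342863 + p(-1001, -5*(-4)*7)) = 1/(8342863 - 1417) = 1/8341446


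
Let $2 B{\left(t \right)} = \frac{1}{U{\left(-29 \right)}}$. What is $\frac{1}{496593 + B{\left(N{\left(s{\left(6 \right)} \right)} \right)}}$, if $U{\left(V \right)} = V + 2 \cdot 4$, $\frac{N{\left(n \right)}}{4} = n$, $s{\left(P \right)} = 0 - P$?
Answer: $\frac{42}{20856905} \approx 2.0137 \cdot 10^{-6}$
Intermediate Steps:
$s{\left(P \right)} = - P$
$N{\left(n \right)} = 4 n$
$U{\left(V \right)} = 8 + V$ ($U{\left(V \right)} = V + 8 = 8 + V$)
$B{\left(t \right)} = - \frac{1}{42}$ ($B{\left(t \right)} = \frac{1}{2 \left(8 - 29\right)} = \frac{1}{2 \left(-21\right)} = \frac{1}{2} \left(- \frac{1}{21}\right) = - \frac{1}{42}$)
$\frac{1}{496593 + B{\left(N{\left(s{\left(6 \right)} \right)} \right)}} = \frac{1}{496593 - \frac{1}{42}} = \frac{1}{\frac{20856905}{42}} = \frac{42}{20856905}$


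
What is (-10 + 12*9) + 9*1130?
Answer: 10268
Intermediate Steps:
(-10 + 12*9) + 9*1130 = (-10 + 108) + 10170 = 98 + 10170 = 10268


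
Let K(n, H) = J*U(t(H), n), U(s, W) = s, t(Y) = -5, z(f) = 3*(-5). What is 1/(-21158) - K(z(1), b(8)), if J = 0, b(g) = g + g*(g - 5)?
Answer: -1/21158 ≈ -4.7263e-5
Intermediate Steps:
z(f) = -15
b(g) = g + g*(-5 + g)
K(n, H) = 0 (K(n, H) = 0*(-5) = 0)
1/(-21158) - K(z(1), b(8)) = 1/(-21158) - 1*0 = -1/21158 + 0 = -1/21158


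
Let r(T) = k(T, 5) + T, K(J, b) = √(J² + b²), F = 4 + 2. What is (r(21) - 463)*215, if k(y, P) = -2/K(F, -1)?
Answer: -95030 - 430*√37/37 ≈ -95101.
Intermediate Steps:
F = 6
k(y, P) = -2*√37/37 (k(y, P) = -2/√(6² + (-1)²) = -2/√(36 + 1) = -2*√37/37)
r(T) = T - 2*√37/37 (r(T) = -2*√37/37 + T = T - 2*√37/37)
(r(21) - 463)*215 = ((21 - 2*√37/37) - 463)*215 = (-442 - 2*√37/37)*215 = -95030 - 430*√37/37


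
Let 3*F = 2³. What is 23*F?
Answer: 184/3 ≈ 61.333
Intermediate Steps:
F = 8/3 (F = (⅓)*2³ = (⅓)*8 = 8/3 ≈ 2.6667)
23*F = 23*(8/3) = 184/3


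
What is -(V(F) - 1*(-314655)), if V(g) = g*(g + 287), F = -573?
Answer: -478533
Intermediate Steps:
V(g) = g*(287 + g)
-(V(F) - 1*(-314655)) = -(-573*(287 - 573) - 1*(-314655)) = -(-573*(-286) + 314655) = -(163878 + 314655) = -1*478533 = -478533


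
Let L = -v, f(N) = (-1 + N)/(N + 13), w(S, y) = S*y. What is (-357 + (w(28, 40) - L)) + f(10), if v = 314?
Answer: 24780/23 ≈ 1077.4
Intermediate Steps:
f(N) = (-1 + N)/(13 + N)
L = -314 (L = -1*314 = -314)
(-357 + (w(28, 40) - L)) + f(10) = (-357 + (28*40 - 1*(-314))) + (-1 + 10)/(13 + 10) = (-357 + (1120 + 314)) + 9/23 = (-357 + 1434) + (1/23)*9 = 1077 + 9/23 = 24780/23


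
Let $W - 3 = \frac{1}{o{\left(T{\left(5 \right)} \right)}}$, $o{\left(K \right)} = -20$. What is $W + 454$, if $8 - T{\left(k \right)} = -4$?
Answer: $\frac{9139}{20} \approx 456.95$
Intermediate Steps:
$T{\left(k \right)} = 12$ ($T{\left(k \right)} = 8 - -4 = 8 + 4 = 12$)
$W = \frac{59}{20}$ ($W = 3 + \frac{1}{-20} = 3 - \frac{1}{20} = \frac{59}{20} \approx 2.95$)
$W + 454 = \frac{59}{20} + 454 = \frac{9139}{20}$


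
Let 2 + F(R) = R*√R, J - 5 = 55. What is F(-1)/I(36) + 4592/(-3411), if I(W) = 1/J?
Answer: -413912/3411 - 60*I ≈ -121.35 - 60.0*I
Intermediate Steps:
J = 60 (J = 5 + 55 = 60)
F(R) = -2 + R^(3/2) (F(R) = -2 + R*√R = -2 + R^(3/2))
I(W) = 1/60
F(-1)/I(36) + 4592/(-3411) = (-2 + (-1)^(3/2))/(1/60) + 4592/(-3411) = (-2 - I)*60 + 4592*(-1/3411) = (-120 - 60*I) - 4592/3411 = -413912/3411 - 60*I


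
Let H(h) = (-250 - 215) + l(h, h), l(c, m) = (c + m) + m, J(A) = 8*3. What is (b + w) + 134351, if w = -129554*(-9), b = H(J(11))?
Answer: 1299944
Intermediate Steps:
J(A) = 24
l(c, m) = c + 2*m
H(h) = -465 + 3*h (H(h) = (-250 - 215) + (h + 2*h) = -465 + 3*h)
b = -393 (b = -465 + 3*24 = -465 + 72 = -393)
w = 1165986
(b + w) + 134351 = (-393 + 1165986) + 134351 = 1165593 + 134351 = 1299944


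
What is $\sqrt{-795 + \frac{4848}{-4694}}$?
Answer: $\frac{i \sqrt{4384874283}}{2347} \approx 28.214 i$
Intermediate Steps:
$\sqrt{-795 + \frac{4848}{-4694}} = \sqrt{-795 + 4848 \left(- \frac{1}{4694}\right)} = \sqrt{-795 - \frac{2424}{2347}} = \sqrt{- \frac{1868289}{2347}} = \frac{i \sqrt{4384874283}}{2347}$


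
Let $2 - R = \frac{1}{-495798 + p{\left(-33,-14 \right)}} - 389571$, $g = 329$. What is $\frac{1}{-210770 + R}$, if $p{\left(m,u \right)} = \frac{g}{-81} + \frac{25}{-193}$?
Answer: $\frac{7750875656}{1385879819935401} \approx 5.5927 \cdot 10^{-6}$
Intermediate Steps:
$p{\left(m,u \right)} = - \frac{65522}{15633}$ ($p{\left(m,u \right)} = \frac{329}{-81} + \frac{25}{-193} = 329 \left(- \frac{1}{81}\right) + 25 \left(- \frac{1}{193}\right) = - \frac{329}{81} - \frac{25}{193} = - \frac{65522}{15633}$)
$R = \frac{3019531881950521}{7750875656}$ ($R = 2 - \left(\frac{1}{-495798 - \frac{65522}{15633}} - 389571\right) = 2 - \left(\frac{1}{- \frac{7750875656}{15633}} - 389571\right) = 2 - \left(- \frac{15633}{7750875656} - 389571\right) = 2 - - \frac{3019516380199209}{7750875656} = 2 + \frac{3019516380199209}{7750875656} = \frac{3019531881950521}{7750875656} \approx 3.8957 \cdot 10^{5}$)
$\frac{1}{-210770 + R} = \frac{1}{-210770 + \frac{3019531881950521}{7750875656}} = \frac{1}{\frac{1385879819935401}{7750875656}} = \frac{7750875656}{1385879819935401}$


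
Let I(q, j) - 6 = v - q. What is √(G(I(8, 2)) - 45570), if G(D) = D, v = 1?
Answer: I*√45571 ≈ 213.47*I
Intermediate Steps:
I(q, j) = 7 - q (I(q, j) = 6 + (1 - q) = 7 - q)
√(G(I(8, 2)) - 45570) = √((7 - 1*8) - 45570) = √((7 - 8) - 45570) = √(-1 - 45570) = √(-45571) = I*√45571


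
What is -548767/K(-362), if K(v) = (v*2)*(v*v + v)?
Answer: 548767/94613768 ≈ 0.0058001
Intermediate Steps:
K(v) = 2*v*(v + v²) (K(v) = (2*v)*(v² + v) = (2*v)*(v + v²) = 2*v*(v + v²))
-548767/K(-362) = -548767*1/(262088*(1 - 362)) = -548767/(2*131044*(-361)) = -548767/(-94613768) = -548767*(-1/94613768) = 548767/94613768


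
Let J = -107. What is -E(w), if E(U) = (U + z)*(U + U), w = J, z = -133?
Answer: -51360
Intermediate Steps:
w = -107
E(U) = 2*U*(-133 + U) (E(U) = (U - 133)*(U + U) = (-133 + U)*(2*U) = 2*U*(-133 + U))
-E(w) = -2*(-107)*(-133 - 107) = -2*(-107)*(-240) = -1*51360 = -51360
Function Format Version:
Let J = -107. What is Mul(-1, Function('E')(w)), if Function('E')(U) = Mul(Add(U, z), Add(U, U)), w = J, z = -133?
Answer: -51360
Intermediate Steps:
w = -107
Function('E')(U) = Mul(2, U, Add(-133, U)) (Function('E')(U) = Mul(Add(U, -133), Add(U, U)) = Mul(Add(-133, U), Mul(2, U)) = Mul(2, U, Add(-133, U)))
Mul(-1, Function('E')(w)) = Mul(-1, Mul(2, -107, Add(-133, -107))) = Mul(-1, Mul(2, -107, -240)) = Mul(-1, 51360) = -51360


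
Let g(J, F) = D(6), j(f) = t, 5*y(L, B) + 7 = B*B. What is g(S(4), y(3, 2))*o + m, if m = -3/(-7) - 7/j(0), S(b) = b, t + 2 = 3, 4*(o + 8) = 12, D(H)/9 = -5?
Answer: 1529/7 ≈ 218.43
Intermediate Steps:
y(L, B) = -7/5 + B**2/5 (y(L, B) = -7/5 + (B*B)/5 = -7/5 + B**2/5)
D(H) = -45 (D(H) = 9*(-5) = -45)
o = -5 (o = -8 + (1/4)*12 = -8 + 3 = -5)
t = 1 (t = -2 + 3 = 1)
j(f) = 1
g(J, F) = -45
m = -46/7 (m = -3/(-7) - 7/1 = -3*(-1/7) - 7*1 = 3/7 - 7 = -46/7 ≈ -6.5714)
g(S(4), y(3, 2))*o + m = -45*(-5) - 46/7 = 225 - 46/7 = 1529/7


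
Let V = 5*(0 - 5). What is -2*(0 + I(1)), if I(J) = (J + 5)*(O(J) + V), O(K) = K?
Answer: 288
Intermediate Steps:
V = -25 (V = 5*(-5) = -25)
I(J) = (-25 + J)*(5 + J) (I(J) = (J + 5)*(J - 25) = (5 + J)*(-25 + J) = (-25 + J)*(5 + J))
-2*(0 + I(1)) = -2*(0 + (-125 + 1**2 - 20*1)) = -2*(0 + (-125 + 1 - 20)) = -2*(0 - 144) = -2*(-144) = 288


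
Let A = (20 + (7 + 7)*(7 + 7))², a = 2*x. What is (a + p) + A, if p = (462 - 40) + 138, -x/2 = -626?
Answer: 49720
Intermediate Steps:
x = 1252 (x = -2*(-626) = 1252)
a = 2504 (a = 2*1252 = 2504)
p = 560 (p = 422 + 138 = 560)
A = 46656 (A = (20 + 14*14)² = (20 + 196)² = 216² = 46656)
(a + p) + A = (2504 + 560) + 46656 = 3064 + 46656 = 49720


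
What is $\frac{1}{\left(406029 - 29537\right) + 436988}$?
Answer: $\frac{1}{813480} \approx 1.2293 \cdot 10^{-6}$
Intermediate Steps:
$\frac{1}{\left(406029 - 29537\right) + 436988} = \frac{1}{376492 + 436988} = \frac{1}{813480}$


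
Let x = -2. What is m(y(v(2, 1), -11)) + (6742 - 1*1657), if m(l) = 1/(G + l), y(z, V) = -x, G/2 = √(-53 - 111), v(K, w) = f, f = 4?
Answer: 1678051/330 - I*√41/165 ≈ 5085.0 - 0.038807*I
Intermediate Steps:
v(K, w) = 4
G = 4*I*√41 (G = 2*√(-53 - 111) = 2*√(-164) = 2*(2*I*√41) = 4*I*√41 ≈ 25.612*I)
y(z, V) = 2 (y(z, V) = -1*(-2) = 2)
m(l) = 1/(l + 4*I*√41) (m(l) = 1/(4*I*√41 + l) = 1/(l + 4*I*√41))
m(y(v(2, 1), -11)) + (6742 - 1*1657) = 1/(2 + 4*I*√41) + (6742 - 1*1657) = 1/(2 + 4*I*√41) + (6742 - 1657) = 1/(2 + 4*I*√41) + 5085 = 5085 + 1/(2 + 4*I*√41)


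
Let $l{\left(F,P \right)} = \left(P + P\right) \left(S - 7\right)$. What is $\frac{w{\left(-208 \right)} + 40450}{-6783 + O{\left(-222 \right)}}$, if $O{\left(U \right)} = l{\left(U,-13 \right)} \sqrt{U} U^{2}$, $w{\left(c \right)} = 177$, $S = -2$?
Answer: $- \frac{91857647}{9841818078339627} - \frac{52058787768 i \sqrt{222}}{3280606026113209} \approx -9.3334 \cdot 10^{-9} - 0.00023644 i$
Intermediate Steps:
$l{\left(F,P \right)} = - 18 P$ ($l{\left(F,P \right)} = \left(P + P\right) \left(-2 - 7\right) = 2 P \left(-9\right) = - 18 P$)
$O{\left(U \right)} = 234 U^{\frac{5}{2}}$ ($O{\left(U \right)} = \left(-18\right) \left(-13\right) \sqrt{U} U^{2} = 234 \sqrt{U} U^{2} = 234 U^{\frac{5}{2}}$)
$\frac{w{\left(-208 \right)} + 40450}{-6783 + O{\left(-222 \right)}} = \frac{177 + 40450}{-6783 + 234 \left(-222\right)^{\frac{5}{2}}} = \frac{40627}{-6783 + 234 \cdot 49284 i \sqrt{222}} = \frac{40627}{-6783 + 11532456 i \sqrt{222}}$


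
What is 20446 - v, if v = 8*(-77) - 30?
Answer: 21092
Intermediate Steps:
v = -646 (v = -616 - 30 = -646)
20446 - v = 20446 - 1*(-646) = 20446 + 646 = 21092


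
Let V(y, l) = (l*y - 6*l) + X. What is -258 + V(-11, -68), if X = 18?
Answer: 916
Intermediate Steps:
V(y, l) = 18 - 6*l + l*y (V(y, l) = (l*y - 6*l) + 18 = (-6*l + l*y) + 18 = 18 - 6*l + l*y)
-258 + V(-11, -68) = -258 + (18 - 6*(-68) - 68*(-11)) = -258 + (18 + 408 + 748) = -258 + 1174 = 916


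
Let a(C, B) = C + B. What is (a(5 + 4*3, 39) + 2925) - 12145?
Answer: -9164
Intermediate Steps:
a(C, B) = B + C
(a(5 + 4*3, 39) + 2925) - 12145 = ((39 + (5 + 4*3)) + 2925) - 12145 = ((39 + (5 + 12)) + 2925) - 12145 = ((39 + 17) + 2925) - 12145 = (56 + 2925) - 12145 = 2981 - 12145 = -9164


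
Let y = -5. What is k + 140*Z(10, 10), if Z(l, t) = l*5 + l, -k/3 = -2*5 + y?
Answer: 8445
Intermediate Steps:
k = 45 (k = -3*(-2*5 - 5) = -3*(-10 - 5) = -3*(-15) = 45)
Z(l, t) = 6*l (Z(l, t) = 5*l + l = 6*l)
k + 140*Z(10, 10) = 45 + 140*(6*10) = 45 + 140*60 = 45 + 8400 = 8445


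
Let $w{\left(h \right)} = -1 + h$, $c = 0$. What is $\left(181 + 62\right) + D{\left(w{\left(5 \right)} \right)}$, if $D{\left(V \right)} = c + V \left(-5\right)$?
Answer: $223$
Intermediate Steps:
$D{\left(V \right)} = - 5 V$ ($D{\left(V \right)} = 0 + V \left(-5\right) = 0 - 5 V = - 5 V$)
$\left(181 + 62\right) + D{\left(w{\left(5 \right)} \right)} = \left(181 + 62\right) - 5 \left(-1 + 5\right) = 243 - 20 = 223$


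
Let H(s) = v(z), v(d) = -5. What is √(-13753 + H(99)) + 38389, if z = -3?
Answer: 38389 + I*√13758 ≈ 38389.0 + 117.29*I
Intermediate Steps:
H(s) = -5
√(-13753 + H(99)) + 38389 = √(-13753 - 5) + 38389 = √(-13758) + 38389 = I*√13758 + 38389 = 38389 + I*√13758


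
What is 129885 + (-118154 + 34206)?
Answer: 45937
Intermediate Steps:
129885 + (-118154 + 34206) = 129885 - 83948 = 45937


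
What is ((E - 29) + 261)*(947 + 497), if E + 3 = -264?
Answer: -50540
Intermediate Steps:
E = -267 (E = -3 - 264 = -267)
((E - 29) + 261)*(947 + 497) = ((-267 - 29) + 261)*(947 + 497) = (-296 + 261)*1444 = -35*1444 = -50540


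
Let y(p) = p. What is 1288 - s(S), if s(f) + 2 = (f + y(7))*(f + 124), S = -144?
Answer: -1450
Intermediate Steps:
s(f) = -2 + (7 + f)*(124 + f) (s(f) = -2 + (f + 7)*(f + 124) = -2 + (7 + f)*(124 + f))
1288 - s(S) = 1288 - (866 + (-144)² + 131*(-144)) = 1288 - (866 + 20736 - 18864) = 1288 - 1*2738 = 1288 - 2738 = -1450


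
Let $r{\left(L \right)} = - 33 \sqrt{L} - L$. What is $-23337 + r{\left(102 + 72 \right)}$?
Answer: $-23511 - 33 \sqrt{174} \approx -23946.0$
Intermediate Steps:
$r{\left(L \right)} = - L - 33 \sqrt{L}$
$-23337 + r{\left(102 + 72 \right)} = -23337 - \left(174 + 33 \sqrt{102 + 72}\right) = -23337 - \left(174 + 33 \sqrt{174}\right) = -23511 - 33 \sqrt{174}$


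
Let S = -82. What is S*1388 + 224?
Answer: -113592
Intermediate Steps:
S*1388 + 224 = -82*1388 + 224 = -113816 + 224 = -113592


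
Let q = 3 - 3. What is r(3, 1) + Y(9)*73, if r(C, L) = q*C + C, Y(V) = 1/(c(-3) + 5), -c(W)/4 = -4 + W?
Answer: 172/33 ≈ 5.2121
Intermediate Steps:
c(W) = 16 - 4*W (c(W) = -4*(-4 + W) = 16 - 4*W)
Y(V) = 1/33 (Y(V) = 1/((16 - 4*(-3)) + 5) = 1/((16 + 12) + 5) = 1/(28 + 5) = 1/33)
q = 0
r(C, L) = C (r(C, L) = 0*C + C = 0 + C = C)
r(3, 1) + Y(9)*73 = 3 + (1/33)*73 = 3 + 73/33 = 172/33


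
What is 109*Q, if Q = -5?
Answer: -545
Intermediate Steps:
109*Q = 109*(-5) = -545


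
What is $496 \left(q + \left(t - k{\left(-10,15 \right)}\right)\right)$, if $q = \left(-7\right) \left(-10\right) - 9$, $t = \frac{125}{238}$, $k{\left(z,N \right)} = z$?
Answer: $\frac{4221704}{119} \approx 35477.0$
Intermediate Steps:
$t = \frac{125}{238}$ ($t = 125 \cdot \frac{1}{238} = \frac{125}{238} \approx 0.52521$)
$q = 61$ ($q = 70 - 9 = 61$)
$496 \left(q + \left(t - k{\left(-10,15 \right)}\right)\right) = 496 \left(61 + \left(\frac{125}{238} - -10\right)\right) = 496 \left(61 + \left(\frac{125}{238} + 10\right)\right) = 496 \left(61 + \frac{2505}{238}\right) = 496 \cdot \frac{17023}{238} = \frac{4221704}{119}$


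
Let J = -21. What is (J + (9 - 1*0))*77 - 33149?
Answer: -34073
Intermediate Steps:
(J + (9 - 1*0))*77 - 33149 = (-21 + (9 - 1*0))*77 - 33149 = (-21 + (9 + 0))*77 - 33149 = (-21 + 9)*77 - 33149 = -12*77 - 33149 = -924 - 33149 = -34073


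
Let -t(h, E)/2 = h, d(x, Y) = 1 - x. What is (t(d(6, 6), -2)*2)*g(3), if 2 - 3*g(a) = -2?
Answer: 80/3 ≈ 26.667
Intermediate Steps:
t(h, E) = -2*h
g(a) = 4/3 (g(a) = ⅔ - ⅓*(-2) = ⅔ + ⅔ = 4/3)
(t(d(6, 6), -2)*2)*g(3) = (-2*(1 - 1*6)*2)*(4/3) = (-2*(1 - 6)*2)*(4/3) = (-2*(-5)*2)*(4/3) = (10*2)*(4/3) = 20*(4/3) = 80/3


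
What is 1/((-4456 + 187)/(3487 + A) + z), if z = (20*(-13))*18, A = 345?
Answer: -3832/17938029 ≈ -0.00021362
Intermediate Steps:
z = -4680 (z = -260*18 = -4680)
1/((-4456 + 187)/(3487 + A) + z) = 1/((-4456 + 187)/(3487 + 345) - 4680) = 1/(-4269/3832 - 4680) = 1/(-17938029/3832) = -3832/17938029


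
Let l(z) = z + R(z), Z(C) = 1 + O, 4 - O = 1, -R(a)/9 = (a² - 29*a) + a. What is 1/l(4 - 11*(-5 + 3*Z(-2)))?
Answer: -1/66430 ≈ -1.5053e-5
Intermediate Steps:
R(a) = -9*a² + 252*a (R(a) = -9*((a² - 29*a) + a) = -9*(a² - 28*a) = -9*a² + 252*a)
O = 3 (O = 4 - 1*1 = 4 - 1 = 3)
Z(C) = 4 (Z(C) = 1 + 3 = 4)
l(z) = z + 9*z*(28 - z)
1/l(4 - 11*(-5 + 3*Z(-2))) = 1/((4 - 11*(-5 + 3*4))*(253 - 9*(4 - 11*(-5 + 3*4)))) = 1/((4 - 11*(-5 + 12))*(253 - 9*(4 - 11*(-5 + 12)))) = 1/((4 - 11*7)*(253 - 9*(4 - 11*7))) = 1/((4 - 77)*(253 - 9*(4 - 77))) = 1/(-73*(253 - 9*(-73))) = 1/(-73*(253 + 657)) = 1/(-73*910) = 1/(-66430) = -1/66430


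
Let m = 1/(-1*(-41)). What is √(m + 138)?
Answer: √232019/41 ≈ 11.748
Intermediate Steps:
m = 1/41 ≈ 0.024390
√(m + 138) = √(1/41 + 138) = √(5659/41) = √232019/41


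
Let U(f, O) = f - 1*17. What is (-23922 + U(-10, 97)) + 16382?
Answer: -7567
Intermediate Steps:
U(f, O) = -17 + f (U(f, O) = f - 17 = -17 + f)
(-23922 + U(-10, 97)) + 16382 = (-23922 + (-17 - 10)) + 16382 = (-23922 - 27) + 16382 = -23949 + 16382 = -7567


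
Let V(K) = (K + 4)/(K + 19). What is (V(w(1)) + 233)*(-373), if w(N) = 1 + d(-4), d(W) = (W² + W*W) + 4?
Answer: -4882197/56 ≈ -87182.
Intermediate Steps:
d(W) = 4 + 2*W² (d(W) = (W² + W²) + 4 = 2*W² + 4 = 4 + 2*W²)
w(N) = 37 (w(N) = 1 + (4 + 2*(-4)²) = 1 + (4 + 2*16) = 1 + (4 + 32) = 1 + 36 = 37)
V(K) = (4 + K)/(19 + K)
(V(w(1)) + 233)*(-373) = ((4 + 37)/(19 + 37) + 233)*(-373) = (41/56 + 233)*(-373) = (13089/56)*(-373) = -4882197/56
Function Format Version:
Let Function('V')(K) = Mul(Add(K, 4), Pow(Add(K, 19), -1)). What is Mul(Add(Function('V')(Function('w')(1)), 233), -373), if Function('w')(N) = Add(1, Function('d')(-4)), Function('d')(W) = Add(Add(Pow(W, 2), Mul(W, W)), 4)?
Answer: Rational(-4882197, 56) ≈ -87182.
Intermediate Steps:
Function('d')(W) = Add(4, Mul(2, Pow(W, 2))) (Function('d')(W) = Add(Add(Pow(W, 2), Pow(W, 2)), 4) = Add(Mul(2, Pow(W, 2)), 4) = Add(4, Mul(2, Pow(W, 2))))
Function('w')(N) = 37 (Function('w')(N) = Add(1, Add(4, Mul(2, Pow(-4, 2)))) = Add(1, Add(4, Mul(2, 16))) = Add(1, Add(4, 32)) = Add(1, 36) = 37)
Function('V')(K) = Mul(Pow(Add(19, K), -1), Add(4, K)) (Function('V')(K) = Mul(Add(4, K), Pow(Add(19, K), -1)) = Mul(Pow(Add(19, K), -1), Add(4, K)))
Mul(Add(Function('V')(Function('w')(1)), 233), -373) = Mul(Add(Mul(Pow(Add(19, 37), -1), Add(4, 37)), 233), -373) = Mul(Add(Mul(Pow(56, -1), 41), 233), -373) = Mul(Add(Mul(Rational(1, 56), 41), 233), -373) = Mul(Add(Rational(41, 56), 233), -373) = Mul(Rational(13089, 56), -373) = Rational(-4882197, 56)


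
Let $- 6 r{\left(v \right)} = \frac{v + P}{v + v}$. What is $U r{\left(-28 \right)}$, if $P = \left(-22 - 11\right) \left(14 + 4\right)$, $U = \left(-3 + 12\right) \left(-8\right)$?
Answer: $\frac{933}{7} \approx 133.29$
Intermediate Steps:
$U = -72$ ($U = 9 \left(-8\right) = -72$)
$P = -594$ ($P = \left(-33\right) 18 = -594$)
$r{\left(v \right)} = - \frac{-594 + v}{12 v}$ ($r{\left(v \right)} = - \frac{\left(v - 594\right) \frac{1}{v + v}}{6} = - \frac{\left(-594 + v\right) \frac{1}{2 v}}{6} = - \frac{\frac{1}{2} \frac{1}{v} \left(-594 + v\right)}{6} = - \frac{-594 + v}{12 v}$)
$U r{\left(-28 \right)} = - 72 \frac{594 - -28}{12 \left(-28\right)} = - 72 \cdot \frac{1}{12} \left(- \frac{1}{28}\right) \left(594 + 28\right) = - 72 \cdot \frac{1}{12} \left(- \frac{1}{28}\right) 622 = \left(-72\right) \left(- \frac{311}{168}\right) = \frac{933}{7}$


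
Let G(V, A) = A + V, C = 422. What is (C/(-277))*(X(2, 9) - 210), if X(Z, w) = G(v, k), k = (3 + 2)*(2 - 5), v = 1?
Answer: 94528/277 ≈ 341.26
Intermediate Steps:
k = -15 (k = 5*(-3) = -15)
X(Z, w) = -14 (X(Z, w) = -15 + 1 = -14)
(C/(-277))*(X(2, 9) - 210) = (422/(-277))*(-14 - 210) = (422*(-1/277))*(-224) = -422/277*(-224) = 94528/277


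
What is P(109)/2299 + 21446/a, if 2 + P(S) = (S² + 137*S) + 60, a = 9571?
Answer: 306496266/22003729 ≈ 13.929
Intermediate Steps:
P(S) = 58 + S² + 137*S (P(S) = -2 + ((S² + 137*S) + 60) = -2 + (60 + S² + 137*S) = 58 + S² + 137*S)
P(109)/2299 + 21446/a = (58 + 109² + 137*109)/2299 + 21446/9571 = (58 + 11881 + 14933)*(1/2299) + 21446*(1/9571) = 26872*(1/2299) + 21446/9571 = 26872/2299 + 21446/9571 = 306496266/22003729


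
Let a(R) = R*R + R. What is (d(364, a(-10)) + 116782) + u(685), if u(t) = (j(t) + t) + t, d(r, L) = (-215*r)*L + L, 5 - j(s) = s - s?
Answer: -6925153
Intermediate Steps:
j(s) = 5 (j(s) = 5 - (s - s) = 5 - 1*0 = 5 + 0 = 5)
a(R) = R + R**2 (a(R) = R**2 + R = R + R**2)
d(r, L) = L - 215*L*r (d(r, L) = -215*L*r + L = L - 215*L*r)
u(t) = 5 + 2*t (u(t) = (5 + t) + t = 5 + 2*t)
(d(364, a(-10)) + 116782) + u(685) = ((-10*(1 - 10))*(1 - 215*364) + 116782) + (5 + 2*685) = ((-10*(-9))*(1 - 78260) + 116782) + (5 + 1370) = (90*(-78259) + 116782) + 1375 = (-7043310 + 116782) + 1375 = -6926528 + 1375 = -6925153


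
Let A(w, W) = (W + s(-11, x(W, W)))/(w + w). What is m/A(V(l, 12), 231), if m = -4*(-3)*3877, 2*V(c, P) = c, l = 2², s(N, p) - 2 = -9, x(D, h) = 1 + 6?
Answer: 11631/14 ≈ 830.79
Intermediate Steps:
x(D, h) = 7
s(N, p) = -7 (s(N, p) = 2 - 9 = -7)
l = 4
V(c, P) = c/2
m = 46524 (m = 12*3877 = 46524)
A(w, W) = (-7 + W)/(2*w) (A(w, W) = (W - 7)/(w + w) = (-7 + W)/((2*w)) = (-7 + W)*(1/(2*w)) = (-7 + W)/(2*w))
m/A(V(l, 12), 231) = 46524/(((-7 + 231)/(2*(((½)*4))))) = 46524/(((½)*224/2)) = 46524/(((½)*(½)*224)) = 46524/56 = 46524*(1/56) = 11631/14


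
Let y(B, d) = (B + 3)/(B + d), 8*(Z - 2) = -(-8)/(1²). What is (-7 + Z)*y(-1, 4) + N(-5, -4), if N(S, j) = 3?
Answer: ⅓ ≈ 0.33333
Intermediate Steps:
Z = 3 (Z = 2 + (-(-8)/(1²))/8 = 2 + (-(-8)/1)/8 = 2 + (-(-8))/8 = 2 + (-2*(-4))/8 = 2 + (⅛)*8 = 2 + 1 = 3)
y(B, d) = (3 + B)/(B + d)
(-7 + Z)*y(-1, 4) + N(-5, -4) = (-7 + 3)*((3 - 1)/(-1 + 4)) + 3 = -4*2/3 + 3 = -4*⅔ + 3 = -8/3 + 3 = ⅓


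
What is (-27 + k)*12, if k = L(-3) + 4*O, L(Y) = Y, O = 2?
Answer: -264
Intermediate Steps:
k = 5 (k = -3 + 4*2 = -3 + 8 = 5)
(-27 + k)*12 = (-27 + 5)*12 = -22*12 = -264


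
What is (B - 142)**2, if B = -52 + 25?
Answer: 28561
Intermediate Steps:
B = -27
(B - 142)**2 = (-27 - 142)**2 = (-169)**2 = 28561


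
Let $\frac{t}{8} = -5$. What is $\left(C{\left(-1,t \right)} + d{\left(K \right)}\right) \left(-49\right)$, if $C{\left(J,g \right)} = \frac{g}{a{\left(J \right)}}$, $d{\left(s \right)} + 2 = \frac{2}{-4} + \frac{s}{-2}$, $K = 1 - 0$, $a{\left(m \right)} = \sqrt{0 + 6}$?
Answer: $147 + \frac{980 \sqrt{6}}{3} \approx 947.17$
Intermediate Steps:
$t = -40$ ($t = 8 \left(-5\right) = -40$)
$a{\left(m \right)} = \sqrt{6}$
$K = 1$ ($K = 1 + 0 = 1$)
$d{\left(s \right)} = - \frac{5}{2} - \frac{s}{2}$ ($d{\left(s \right)} = -2 + \left(\frac{2}{-4} + \frac{s}{-2}\right) = -2 + \left(2 \left(- \frac{1}{4}\right) + s \left(- \frac{1}{2}\right)\right) = -2 - \left(\frac{1}{2} + \frac{s}{2}\right) = - \frac{5}{2} - \frac{s}{2}$)
$C{\left(J,g \right)} = \frac{g \sqrt{6}}{6}$ ($C{\left(J,g \right)} = \frac{g}{\sqrt{6}} = g \frac{\sqrt{6}}{6} = \frac{g \sqrt{6}}{6}$)
$\left(C{\left(-1,t \right)} + d{\left(K \right)}\right) \left(-49\right) = \left(\frac{1}{6} \left(-40\right) \sqrt{6} - 3\right) \left(-49\right) = \left(- \frac{20 \sqrt{6}}{3} - 3\right) \left(-49\right) = \left(-3 - \frac{20 \sqrt{6}}{3}\right) \left(-49\right) = 147 + \frac{980 \sqrt{6}}{3}$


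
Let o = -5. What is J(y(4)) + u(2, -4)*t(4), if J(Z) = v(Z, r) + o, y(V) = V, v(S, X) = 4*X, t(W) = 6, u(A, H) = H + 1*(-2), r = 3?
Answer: -29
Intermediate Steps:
u(A, H) = -2 + H (u(A, H) = H - 2 = -2 + H)
J(Z) = 7 (J(Z) = 4*3 - 5 = 12 - 5 = 7)
J(y(4)) + u(2, -4)*t(4) = 7 + (-2 - 4)*6 = 7 - 6*6 = 7 - 36 = -29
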